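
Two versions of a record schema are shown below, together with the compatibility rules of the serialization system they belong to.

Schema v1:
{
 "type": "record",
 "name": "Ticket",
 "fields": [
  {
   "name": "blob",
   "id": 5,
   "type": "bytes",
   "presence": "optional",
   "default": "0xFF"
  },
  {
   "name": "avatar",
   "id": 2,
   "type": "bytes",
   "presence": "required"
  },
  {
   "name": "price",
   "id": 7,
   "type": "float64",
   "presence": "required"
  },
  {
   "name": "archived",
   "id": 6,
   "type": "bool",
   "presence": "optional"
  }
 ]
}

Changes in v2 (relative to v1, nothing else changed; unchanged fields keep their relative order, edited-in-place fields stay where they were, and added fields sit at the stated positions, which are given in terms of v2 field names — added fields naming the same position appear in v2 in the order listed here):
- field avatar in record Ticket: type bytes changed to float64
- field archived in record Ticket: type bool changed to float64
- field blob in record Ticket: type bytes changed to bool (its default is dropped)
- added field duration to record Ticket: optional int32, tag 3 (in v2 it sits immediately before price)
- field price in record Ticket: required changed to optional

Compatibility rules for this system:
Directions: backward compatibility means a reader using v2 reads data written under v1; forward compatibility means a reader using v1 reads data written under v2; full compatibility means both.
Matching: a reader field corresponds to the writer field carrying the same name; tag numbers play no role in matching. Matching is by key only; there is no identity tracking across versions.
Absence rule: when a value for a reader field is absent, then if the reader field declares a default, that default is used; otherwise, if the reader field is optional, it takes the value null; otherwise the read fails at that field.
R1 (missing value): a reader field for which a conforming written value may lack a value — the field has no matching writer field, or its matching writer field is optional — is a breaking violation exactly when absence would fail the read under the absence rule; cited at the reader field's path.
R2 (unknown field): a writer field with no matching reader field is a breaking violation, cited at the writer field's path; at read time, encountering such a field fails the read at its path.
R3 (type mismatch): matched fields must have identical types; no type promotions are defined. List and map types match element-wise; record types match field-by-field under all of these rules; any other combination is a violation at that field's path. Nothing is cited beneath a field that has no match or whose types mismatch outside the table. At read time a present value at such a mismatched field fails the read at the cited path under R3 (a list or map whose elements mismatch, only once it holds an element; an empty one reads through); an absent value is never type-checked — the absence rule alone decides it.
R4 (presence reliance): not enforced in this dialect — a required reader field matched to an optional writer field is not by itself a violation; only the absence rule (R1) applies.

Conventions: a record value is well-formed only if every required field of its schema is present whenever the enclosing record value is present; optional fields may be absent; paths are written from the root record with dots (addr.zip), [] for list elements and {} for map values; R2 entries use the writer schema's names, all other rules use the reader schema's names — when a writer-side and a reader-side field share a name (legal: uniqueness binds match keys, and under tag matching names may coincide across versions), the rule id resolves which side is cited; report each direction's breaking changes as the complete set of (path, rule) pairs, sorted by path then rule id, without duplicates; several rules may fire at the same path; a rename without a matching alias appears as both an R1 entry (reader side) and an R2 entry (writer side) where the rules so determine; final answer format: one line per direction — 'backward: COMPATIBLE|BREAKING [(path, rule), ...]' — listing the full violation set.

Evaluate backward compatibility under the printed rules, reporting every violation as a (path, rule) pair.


backward: BREAKING [(archived, R3), (avatar, R3), (blob, R3)]

in Ticket below, arrows point writer -> reader
checking backward for Ticket: reader v2 against writer v1:
  writer optional, bytes -> bool: reader blob maps from writer blob
  writer required, bytes -> float64: reader avatar maps from writer avatar
  no writer field matches reader duration
  writer required, float64 -> float64: reader price maps from writer price
  writer optional, bool -> float64: reader archived maps from writer archived
  R3 fires at archived
  R3 fires at avatar
  R3 fires at blob
  => backward: BREAKING (3)
ruling out the remaining Ticket differences:
  added field duration to record Ticket: optional int32, tag 3 (in v2 it sits immediately before price) -> fires only in the forward direction of Ticket, which is not asked here
  field price in record Ticket: required changed to optional -> fires only in the forward direction of Ticket, which is not asked here


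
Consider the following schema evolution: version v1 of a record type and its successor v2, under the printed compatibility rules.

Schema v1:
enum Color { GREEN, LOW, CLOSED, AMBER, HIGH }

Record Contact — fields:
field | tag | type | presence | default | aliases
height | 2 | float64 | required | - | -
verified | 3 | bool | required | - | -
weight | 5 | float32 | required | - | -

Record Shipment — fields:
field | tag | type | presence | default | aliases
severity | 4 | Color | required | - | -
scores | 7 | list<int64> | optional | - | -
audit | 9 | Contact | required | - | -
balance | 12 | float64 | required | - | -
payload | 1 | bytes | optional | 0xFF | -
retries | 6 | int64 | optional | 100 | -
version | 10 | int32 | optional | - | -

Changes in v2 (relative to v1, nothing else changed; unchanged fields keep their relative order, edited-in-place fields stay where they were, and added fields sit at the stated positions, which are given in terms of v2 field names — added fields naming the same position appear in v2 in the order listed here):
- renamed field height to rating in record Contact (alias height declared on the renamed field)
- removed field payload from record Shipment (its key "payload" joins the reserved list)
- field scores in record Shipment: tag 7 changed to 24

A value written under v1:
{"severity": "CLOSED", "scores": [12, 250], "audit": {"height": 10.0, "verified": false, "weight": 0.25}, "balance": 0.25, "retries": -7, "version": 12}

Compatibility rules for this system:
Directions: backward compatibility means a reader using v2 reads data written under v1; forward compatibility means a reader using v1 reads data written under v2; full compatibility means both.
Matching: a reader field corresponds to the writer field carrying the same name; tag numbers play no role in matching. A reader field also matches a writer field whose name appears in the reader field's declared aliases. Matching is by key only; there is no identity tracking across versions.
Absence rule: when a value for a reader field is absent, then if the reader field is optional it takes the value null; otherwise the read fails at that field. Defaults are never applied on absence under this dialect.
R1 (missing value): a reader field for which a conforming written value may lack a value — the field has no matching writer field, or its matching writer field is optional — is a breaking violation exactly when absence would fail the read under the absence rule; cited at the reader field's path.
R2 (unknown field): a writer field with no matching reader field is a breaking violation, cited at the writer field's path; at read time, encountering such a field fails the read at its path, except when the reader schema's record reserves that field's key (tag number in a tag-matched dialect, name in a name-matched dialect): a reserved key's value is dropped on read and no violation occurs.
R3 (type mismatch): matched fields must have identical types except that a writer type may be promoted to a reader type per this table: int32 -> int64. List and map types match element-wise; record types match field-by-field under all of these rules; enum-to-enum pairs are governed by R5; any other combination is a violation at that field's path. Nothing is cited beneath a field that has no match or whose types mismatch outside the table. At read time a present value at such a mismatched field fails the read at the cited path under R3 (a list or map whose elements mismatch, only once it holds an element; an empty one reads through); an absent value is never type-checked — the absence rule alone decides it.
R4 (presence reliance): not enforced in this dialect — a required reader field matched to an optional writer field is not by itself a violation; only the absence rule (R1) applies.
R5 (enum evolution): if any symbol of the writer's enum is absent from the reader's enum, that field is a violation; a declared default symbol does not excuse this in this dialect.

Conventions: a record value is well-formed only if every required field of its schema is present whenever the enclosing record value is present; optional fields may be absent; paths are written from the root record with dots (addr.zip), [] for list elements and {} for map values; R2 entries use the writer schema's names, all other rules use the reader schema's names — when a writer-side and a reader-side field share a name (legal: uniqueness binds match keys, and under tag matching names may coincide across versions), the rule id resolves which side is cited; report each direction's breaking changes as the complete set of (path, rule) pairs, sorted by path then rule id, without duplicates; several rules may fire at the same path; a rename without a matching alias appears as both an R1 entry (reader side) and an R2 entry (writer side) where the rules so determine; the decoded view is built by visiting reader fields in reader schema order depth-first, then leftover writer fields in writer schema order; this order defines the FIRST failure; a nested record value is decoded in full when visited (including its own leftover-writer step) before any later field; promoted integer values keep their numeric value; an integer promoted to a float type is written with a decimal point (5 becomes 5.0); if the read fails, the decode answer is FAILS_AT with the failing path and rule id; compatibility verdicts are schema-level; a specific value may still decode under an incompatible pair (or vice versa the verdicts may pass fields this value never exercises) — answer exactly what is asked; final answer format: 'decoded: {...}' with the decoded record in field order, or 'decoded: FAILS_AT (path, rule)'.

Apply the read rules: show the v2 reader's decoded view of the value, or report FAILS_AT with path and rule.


in Shipment below, arrows point writer -> reader
decoding the Shipment value with the v2 reader:
  severity := "CLOSED"
  scores := [12, 250]
  audit.rating := 10.0 (from writer height)
  audit.verified := false
  audit.weight := 0.25
  balance := 0.25
  retries := -7
  version := 12
  => decoded: {"severity": "CLOSED", "scores": [12, 250], "audit": {"rating": 10.0, "verified": false, "weight": 0.25}, "balance": 0.25, "retries": -7, "version": 12}
the other Shipment changes do not affect what is asked:
  field scores in record Shipment: tag 7 changed to 24 -> inert under this dialect — no rule fires on Shipment and the result does not move

decoded: {"severity": "CLOSED", "scores": [12, 250], "audit": {"rating": 10.0, "verified": false, "weight": 0.25}, "balance": 0.25, "retries": -7, "version": 12}


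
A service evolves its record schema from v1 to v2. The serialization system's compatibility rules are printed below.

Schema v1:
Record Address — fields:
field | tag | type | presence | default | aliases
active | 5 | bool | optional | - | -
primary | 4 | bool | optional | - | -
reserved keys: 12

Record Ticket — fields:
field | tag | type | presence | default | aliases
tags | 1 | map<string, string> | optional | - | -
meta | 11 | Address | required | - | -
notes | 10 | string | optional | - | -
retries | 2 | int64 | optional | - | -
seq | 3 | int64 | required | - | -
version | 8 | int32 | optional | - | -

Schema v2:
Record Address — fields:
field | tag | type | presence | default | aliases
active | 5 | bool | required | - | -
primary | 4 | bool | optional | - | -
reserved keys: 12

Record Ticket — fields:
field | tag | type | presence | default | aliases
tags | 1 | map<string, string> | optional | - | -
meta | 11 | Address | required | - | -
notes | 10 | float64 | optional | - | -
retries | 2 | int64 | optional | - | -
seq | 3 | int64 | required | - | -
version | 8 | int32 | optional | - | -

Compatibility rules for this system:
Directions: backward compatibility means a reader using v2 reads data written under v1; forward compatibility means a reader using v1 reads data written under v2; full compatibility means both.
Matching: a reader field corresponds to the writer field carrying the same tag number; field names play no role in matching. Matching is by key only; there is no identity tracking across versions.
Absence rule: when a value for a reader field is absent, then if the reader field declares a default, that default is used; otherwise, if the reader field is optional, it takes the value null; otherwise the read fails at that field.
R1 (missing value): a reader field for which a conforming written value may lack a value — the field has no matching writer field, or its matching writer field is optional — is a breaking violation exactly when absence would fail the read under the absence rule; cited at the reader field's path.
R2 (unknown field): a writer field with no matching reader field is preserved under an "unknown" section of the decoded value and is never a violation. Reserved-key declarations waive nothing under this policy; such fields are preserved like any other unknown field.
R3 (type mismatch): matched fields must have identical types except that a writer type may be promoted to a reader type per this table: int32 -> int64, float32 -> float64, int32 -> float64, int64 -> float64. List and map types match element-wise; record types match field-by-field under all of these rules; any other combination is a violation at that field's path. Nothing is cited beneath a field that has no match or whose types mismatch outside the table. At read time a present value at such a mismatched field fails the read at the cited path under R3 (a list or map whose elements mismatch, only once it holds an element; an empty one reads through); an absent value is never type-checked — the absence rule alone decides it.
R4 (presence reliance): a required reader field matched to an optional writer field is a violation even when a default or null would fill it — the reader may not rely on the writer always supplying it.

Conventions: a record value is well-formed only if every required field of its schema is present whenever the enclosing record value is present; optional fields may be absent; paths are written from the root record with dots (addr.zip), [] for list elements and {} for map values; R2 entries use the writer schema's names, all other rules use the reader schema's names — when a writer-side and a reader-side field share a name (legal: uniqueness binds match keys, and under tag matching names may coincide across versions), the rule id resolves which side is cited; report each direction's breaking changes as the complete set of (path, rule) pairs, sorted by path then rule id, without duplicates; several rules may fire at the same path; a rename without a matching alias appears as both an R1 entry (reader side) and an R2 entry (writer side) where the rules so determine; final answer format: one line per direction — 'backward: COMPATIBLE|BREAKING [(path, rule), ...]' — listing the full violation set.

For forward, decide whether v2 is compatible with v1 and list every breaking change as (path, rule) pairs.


forward: BREAKING [(notes, R3)]

the writer's type comes first in each Ticket pair
forward on Ticket — v1 reading data written by v2:
  map<string, string> -> map<string, string>, writer optional: tags aligns to tags
  Address -> Address, writer required: meta aligns to meta
  float64 -> string, writer optional: notes aligns to notes
  int64 -> int64, writer optional: retries aligns to retries
  int64 -> int64, writer required: seq aligns to seq
  int32 -> int32, writer optional: version aligns to version
  bool -> bool, writer required: meta.active aligns to meta.active
  bool -> bool, writer optional: meta.primary aligns to meta.primary
  violation R3 at notes
  => 1 violation(s): forward is BREAKING for Ticket
the other Ticket changes do not affect what is asked:
  field active in record Address: optional changed to required -> affects backward compatibility only, which is not asked


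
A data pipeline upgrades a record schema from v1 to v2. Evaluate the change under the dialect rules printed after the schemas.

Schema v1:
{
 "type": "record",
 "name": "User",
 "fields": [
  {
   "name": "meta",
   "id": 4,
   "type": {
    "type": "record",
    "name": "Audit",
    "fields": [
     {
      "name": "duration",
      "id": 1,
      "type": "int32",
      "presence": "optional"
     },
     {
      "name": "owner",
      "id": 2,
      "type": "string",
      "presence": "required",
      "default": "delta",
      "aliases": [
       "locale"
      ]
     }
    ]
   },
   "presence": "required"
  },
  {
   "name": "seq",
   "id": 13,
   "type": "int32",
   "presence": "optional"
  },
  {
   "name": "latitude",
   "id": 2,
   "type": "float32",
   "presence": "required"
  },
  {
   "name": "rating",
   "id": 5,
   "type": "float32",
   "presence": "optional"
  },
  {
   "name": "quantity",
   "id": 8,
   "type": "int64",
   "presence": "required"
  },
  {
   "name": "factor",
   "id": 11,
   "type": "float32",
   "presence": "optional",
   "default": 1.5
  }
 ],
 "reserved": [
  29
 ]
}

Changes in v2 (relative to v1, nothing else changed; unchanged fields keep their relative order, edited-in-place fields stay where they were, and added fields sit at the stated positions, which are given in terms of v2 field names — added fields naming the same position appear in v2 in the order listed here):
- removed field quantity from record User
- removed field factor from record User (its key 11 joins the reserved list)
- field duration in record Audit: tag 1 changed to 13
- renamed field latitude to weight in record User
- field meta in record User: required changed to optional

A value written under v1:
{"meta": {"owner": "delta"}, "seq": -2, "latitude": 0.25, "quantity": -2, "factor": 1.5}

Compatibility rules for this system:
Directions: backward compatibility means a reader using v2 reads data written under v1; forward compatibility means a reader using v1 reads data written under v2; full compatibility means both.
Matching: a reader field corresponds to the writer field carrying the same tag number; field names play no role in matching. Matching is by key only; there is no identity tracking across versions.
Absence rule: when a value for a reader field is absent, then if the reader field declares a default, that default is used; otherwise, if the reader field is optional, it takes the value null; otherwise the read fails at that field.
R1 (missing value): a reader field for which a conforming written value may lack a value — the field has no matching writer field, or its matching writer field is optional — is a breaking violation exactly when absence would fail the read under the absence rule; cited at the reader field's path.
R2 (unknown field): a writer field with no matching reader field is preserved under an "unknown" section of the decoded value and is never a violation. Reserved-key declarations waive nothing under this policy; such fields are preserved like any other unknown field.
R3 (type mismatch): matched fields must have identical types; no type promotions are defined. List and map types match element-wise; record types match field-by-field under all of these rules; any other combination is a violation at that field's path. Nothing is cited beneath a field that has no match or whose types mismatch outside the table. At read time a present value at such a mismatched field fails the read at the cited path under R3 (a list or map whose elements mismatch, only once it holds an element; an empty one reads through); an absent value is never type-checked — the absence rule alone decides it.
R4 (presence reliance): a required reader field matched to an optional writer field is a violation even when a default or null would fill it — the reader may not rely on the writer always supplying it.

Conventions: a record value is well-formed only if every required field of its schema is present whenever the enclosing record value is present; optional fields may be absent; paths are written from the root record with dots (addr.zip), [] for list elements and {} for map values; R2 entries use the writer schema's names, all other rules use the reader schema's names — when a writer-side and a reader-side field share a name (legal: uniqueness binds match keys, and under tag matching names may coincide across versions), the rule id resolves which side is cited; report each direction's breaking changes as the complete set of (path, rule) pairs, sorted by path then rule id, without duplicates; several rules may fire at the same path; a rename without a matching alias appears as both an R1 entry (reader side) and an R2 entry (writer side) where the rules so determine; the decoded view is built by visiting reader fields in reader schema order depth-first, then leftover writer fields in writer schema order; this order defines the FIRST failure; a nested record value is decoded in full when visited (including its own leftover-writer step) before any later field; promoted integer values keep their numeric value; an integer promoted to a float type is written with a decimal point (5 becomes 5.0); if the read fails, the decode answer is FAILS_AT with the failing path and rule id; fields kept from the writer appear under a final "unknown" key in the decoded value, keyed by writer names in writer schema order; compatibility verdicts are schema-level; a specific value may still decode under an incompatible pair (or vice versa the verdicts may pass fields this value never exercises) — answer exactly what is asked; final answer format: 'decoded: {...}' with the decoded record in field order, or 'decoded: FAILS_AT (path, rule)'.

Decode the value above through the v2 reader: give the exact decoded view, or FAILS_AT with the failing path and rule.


each type pair in User: writer, then reader
decode walk for User under reader schema v2:
  meta.duration := null (absent, optional -> null)
  meta.owner := "delta"
  seq := -2
  weight := 0.25 (from writer latitude)
  rating := null (absent, optional -> null)
  writer quantity: kept under "unknown"
  writer factor: kept under "unknown"
  => decoded: {"meta": {"duration": null, "owner": "delta"}, "seq": -2, "weight": 0.25, "rating": null, "unknown": {"quantity": -2, "factor": 1.5}}
diffs on User not affecting the asked answer:
  field duration in record Audit: tag 1 changed to 13 -> no rule fires on it and the decoded User view is identical with or without it
  field meta in record User: required changed to optional -> affects the rule determinations only; this particular User value decodes identically

decoded: {"meta": {"duration": null, "owner": "delta"}, "seq": -2, "weight": 0.25, "rating": null, "unknown": {"quantity": -2, "factor": 1.5}}


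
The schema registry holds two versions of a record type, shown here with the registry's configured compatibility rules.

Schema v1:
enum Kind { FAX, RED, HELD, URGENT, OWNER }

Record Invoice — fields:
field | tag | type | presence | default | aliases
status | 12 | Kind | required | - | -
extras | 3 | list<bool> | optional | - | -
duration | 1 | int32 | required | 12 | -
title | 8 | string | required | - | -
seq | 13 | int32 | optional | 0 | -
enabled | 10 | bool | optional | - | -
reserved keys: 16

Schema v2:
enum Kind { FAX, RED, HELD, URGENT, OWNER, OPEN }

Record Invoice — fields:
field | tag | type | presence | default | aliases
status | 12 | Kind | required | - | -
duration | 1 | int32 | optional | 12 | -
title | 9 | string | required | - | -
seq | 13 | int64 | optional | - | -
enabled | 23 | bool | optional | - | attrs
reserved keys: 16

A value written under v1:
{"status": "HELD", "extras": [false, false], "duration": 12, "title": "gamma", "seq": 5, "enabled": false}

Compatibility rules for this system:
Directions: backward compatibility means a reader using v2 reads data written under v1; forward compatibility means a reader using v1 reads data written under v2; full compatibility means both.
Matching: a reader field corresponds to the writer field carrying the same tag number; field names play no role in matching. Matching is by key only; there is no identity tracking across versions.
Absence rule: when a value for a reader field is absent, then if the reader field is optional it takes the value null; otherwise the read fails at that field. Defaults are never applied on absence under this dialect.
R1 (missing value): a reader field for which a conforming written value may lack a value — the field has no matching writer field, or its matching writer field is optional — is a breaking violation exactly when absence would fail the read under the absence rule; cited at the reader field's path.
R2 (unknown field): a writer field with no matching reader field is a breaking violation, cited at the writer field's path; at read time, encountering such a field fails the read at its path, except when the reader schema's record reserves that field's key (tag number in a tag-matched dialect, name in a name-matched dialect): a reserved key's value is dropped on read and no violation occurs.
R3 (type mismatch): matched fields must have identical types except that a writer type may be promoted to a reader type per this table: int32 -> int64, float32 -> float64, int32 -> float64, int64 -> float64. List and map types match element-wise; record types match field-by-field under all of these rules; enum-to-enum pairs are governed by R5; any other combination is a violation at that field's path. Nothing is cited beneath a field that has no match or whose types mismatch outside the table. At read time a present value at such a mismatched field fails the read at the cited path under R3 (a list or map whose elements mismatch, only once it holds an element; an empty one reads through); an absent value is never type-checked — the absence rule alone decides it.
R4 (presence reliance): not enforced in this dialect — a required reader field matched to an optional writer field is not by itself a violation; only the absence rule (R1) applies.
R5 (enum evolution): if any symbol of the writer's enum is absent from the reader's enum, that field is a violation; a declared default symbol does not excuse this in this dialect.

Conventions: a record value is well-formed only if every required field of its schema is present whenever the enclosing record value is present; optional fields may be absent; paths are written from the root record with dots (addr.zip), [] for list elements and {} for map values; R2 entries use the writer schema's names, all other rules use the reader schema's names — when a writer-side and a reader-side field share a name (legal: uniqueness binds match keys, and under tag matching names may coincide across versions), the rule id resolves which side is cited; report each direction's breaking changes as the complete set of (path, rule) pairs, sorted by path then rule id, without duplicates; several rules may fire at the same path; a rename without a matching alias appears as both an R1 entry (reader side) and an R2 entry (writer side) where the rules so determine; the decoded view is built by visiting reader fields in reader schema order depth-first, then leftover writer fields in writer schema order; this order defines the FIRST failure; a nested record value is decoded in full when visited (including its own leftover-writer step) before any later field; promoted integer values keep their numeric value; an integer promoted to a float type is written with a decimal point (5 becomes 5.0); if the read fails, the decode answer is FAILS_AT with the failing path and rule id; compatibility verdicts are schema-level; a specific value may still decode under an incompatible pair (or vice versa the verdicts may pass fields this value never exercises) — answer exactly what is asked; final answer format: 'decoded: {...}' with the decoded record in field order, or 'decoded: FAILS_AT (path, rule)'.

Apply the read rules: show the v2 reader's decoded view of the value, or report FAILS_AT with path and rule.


the writer's type comes first in each Invoice pair
decode (reader v2):
  status := "HELD"
  duration := 12
  read fails at title under R1 (no fill)
  => FAILS_AT (title, R1)
the rest of the Invoice diff is inert for this question:
  removed field extras from record Invoice -> matters for Invoice compatibility verdicts, not for this value's decode
  enum Kind (field status in record Invoice): symbol OPEN added -> matters for Invoice compatibility verdicts, not for this value's decode
  field duration in record Invoice: required changed to optional -> matters for Invoice compatibility verdicts, not for this value's decode
  field enabled in record Invoice: tag 10 changed to 23 -> matters for Invoice compatibility verdicts, not for this value's decode
  field seq in record Invoice: type int32 changed to int64 (its default is dropped) -> matters for Invoice compatibility verdicts, not for this value's decode

decoded: FAILS_AT (title, R1)


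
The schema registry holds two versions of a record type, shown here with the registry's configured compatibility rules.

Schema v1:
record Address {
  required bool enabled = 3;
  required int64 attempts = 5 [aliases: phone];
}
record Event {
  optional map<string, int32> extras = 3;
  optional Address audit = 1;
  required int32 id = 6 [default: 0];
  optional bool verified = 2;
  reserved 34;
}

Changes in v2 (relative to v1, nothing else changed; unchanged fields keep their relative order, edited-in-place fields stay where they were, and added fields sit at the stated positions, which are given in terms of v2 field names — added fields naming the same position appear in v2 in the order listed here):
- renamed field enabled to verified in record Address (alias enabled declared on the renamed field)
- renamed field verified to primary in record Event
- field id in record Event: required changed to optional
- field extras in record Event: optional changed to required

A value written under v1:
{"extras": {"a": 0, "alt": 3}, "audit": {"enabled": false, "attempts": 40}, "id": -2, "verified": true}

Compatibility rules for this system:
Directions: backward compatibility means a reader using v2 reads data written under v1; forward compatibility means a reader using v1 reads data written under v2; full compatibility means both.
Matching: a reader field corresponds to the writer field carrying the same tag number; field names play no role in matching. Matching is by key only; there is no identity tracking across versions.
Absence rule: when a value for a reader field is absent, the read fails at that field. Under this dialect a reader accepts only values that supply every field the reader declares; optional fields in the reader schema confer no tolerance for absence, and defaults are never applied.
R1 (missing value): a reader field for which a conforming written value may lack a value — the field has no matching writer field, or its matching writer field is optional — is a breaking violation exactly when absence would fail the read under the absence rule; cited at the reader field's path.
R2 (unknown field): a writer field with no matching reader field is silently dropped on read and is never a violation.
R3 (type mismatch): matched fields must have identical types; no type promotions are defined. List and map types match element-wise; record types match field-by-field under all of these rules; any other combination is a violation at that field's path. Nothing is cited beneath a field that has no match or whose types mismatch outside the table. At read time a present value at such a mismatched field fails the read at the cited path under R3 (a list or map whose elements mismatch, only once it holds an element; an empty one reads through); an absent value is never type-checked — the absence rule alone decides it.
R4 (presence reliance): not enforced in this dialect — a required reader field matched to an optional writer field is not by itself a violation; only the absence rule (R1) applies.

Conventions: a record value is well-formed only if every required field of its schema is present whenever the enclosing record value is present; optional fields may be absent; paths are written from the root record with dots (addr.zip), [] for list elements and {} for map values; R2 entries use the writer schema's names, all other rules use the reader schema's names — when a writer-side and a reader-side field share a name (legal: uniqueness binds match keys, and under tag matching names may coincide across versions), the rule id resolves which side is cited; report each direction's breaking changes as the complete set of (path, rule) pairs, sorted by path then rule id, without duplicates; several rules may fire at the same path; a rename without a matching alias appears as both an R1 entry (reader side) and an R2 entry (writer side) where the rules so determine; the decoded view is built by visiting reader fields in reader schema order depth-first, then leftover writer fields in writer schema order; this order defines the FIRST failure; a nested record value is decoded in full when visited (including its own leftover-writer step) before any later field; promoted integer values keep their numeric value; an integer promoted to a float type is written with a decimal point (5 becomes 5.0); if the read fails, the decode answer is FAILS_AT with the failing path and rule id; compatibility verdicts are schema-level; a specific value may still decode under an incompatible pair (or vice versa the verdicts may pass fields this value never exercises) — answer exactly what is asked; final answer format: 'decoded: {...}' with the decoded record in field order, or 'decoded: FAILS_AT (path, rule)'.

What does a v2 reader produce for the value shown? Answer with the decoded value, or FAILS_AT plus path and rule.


decoded: {"extras": {"a": 0, "alt": 3}, "audit": {"verified": false, "attempts": 40}, "id": -2, "primary": true}

the writer's type comes first in each Event pair
decoding the Event value with the v2 reader:
  extras := {"a": 0, "alt": 3}
  audit.verified := false (from writer enabled)
  audit.attempts := 40
  id := -2
  primary := true (from writer verified)
  => decoded: {"extras": {"a": 0, "alt": 3}, "audit": {"verified": false, "attempts": 40}, "id": -2, "primary": true}
diffs on Event not affecting the asked answer:
  field id in record Event: required changed to optional -> schema-level compatibility only; this Event value's decode is unchanged
  field extras in record Event: optional changed to required -> schema-level compatibility only; this Event value's decode is unchanged


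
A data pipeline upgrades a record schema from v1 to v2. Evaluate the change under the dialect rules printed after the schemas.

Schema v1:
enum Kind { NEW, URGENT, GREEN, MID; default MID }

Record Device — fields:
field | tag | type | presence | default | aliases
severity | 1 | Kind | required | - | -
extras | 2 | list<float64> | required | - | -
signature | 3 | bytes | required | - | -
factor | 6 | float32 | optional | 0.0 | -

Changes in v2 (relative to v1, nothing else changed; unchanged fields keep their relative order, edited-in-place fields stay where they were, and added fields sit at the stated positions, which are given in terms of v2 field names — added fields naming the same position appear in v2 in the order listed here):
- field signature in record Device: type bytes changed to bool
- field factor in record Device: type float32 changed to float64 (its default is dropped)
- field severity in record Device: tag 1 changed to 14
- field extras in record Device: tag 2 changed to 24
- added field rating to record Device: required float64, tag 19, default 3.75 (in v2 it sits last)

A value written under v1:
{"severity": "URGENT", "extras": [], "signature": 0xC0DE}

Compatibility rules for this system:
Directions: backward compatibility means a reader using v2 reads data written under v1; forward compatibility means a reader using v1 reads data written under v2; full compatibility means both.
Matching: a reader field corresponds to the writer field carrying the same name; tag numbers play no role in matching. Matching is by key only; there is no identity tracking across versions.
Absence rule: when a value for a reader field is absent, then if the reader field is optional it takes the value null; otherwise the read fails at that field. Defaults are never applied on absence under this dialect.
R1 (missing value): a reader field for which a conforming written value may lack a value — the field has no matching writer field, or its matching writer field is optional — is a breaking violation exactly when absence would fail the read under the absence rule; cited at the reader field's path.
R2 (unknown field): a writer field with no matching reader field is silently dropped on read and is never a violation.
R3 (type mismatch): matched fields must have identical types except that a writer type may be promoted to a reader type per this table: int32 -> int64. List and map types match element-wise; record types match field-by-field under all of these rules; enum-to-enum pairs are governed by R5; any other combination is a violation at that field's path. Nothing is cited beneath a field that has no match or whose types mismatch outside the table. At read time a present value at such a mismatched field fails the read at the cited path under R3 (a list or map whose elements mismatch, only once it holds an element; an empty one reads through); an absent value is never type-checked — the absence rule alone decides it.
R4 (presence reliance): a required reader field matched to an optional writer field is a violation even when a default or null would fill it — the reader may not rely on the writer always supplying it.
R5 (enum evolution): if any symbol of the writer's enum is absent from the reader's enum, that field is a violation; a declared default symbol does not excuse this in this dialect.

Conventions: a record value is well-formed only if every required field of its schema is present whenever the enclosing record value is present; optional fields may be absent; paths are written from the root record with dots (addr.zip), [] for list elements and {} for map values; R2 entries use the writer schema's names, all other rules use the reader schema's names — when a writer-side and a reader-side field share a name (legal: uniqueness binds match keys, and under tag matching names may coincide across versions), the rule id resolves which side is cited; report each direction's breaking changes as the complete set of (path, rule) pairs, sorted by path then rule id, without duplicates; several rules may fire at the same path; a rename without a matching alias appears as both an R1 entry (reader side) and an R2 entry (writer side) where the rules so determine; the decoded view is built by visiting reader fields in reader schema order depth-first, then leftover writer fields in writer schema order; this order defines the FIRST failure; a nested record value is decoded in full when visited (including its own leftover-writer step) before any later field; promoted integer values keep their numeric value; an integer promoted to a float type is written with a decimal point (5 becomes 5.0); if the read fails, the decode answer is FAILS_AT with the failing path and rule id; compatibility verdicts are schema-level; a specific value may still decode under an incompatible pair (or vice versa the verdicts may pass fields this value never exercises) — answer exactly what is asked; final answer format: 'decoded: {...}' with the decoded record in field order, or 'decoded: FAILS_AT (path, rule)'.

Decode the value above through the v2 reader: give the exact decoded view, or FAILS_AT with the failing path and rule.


each type pair in Device: writer, then reader
decode (reader v2):
  severity := "URGENT"
  extras := []
  read fails at signature under R3
  => FAILS_AT (signature, R3)
remaining Device differences; none change what is asked:
  field factor in record Device: type float32 changed to float64 (its default is dropped) -> matters for Device compatibility verdicts, not for this value's decode
  field severity in record Device: tag 1 changed to 14 -> no rule fires on it and the decoded Device view is identical with or without it
  field extras in record Device: tag 2 changed to 24 -> no rule fires on it and the decoded Device view is identical with or without it
  added field rating to record Device: required float64, tag 19, default 3.75 (in v2 it sits last) -> matters for Device compatibility verdicts, not for this value's decode

decoded: FAILS_AT (signature, R3)
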